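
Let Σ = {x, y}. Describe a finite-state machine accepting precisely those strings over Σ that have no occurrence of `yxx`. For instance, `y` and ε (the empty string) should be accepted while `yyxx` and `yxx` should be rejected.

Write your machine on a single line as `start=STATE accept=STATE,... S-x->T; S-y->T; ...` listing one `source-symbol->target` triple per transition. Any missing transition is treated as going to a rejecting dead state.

start=q0; accept=q0,q1,q2; q0-x->q0; q0-y->q1; q1-x->q2; q1-y->q1; q2-x->q3; q2-y->q1; q3-x->q3; q3-y->q3

This is the complement of 'contains `yxx`'. Use the same substring-matching states — q0 through q3 holding how much of `yxx` has just been matched — but flip the accepting set: everything except the trap q3 accepts.
        x   y  
>* q0   q0  q1 
 * q1   q2  q1 
 * q2   q3  q1 
   q3   q3  q3 
(> = start, * = accepting)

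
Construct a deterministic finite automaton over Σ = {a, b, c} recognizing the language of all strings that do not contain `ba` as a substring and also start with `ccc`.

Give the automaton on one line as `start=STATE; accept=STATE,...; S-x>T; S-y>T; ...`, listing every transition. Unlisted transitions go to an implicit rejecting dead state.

start=s0; accept=s4,s5; s0-a>s1; s0-b>s1; s0-c>s2; s1-a>s1; s1-b>s1; s1-c>s1; s2-a>s1; s2-b>s1; s2-c>s3; s3-a>s1; s3-b>s1; s3-c>s4; s4-a>s4; s4-b>s5; s4-c>s4; s5-a>s1; s5-b>s5; s5-c>s4

Run two small machines in parallel and take their product. The first has 3 states tracking partial matches of the forbidden pattern `ba`; the second has 5 states tracking whether the input so far still matches the prefix `ccc`. A product state is a pair (one from each), accepting exactly when both do. Minimizing collapses redundant product states.
6 states suffice.
        a   b   c  
>  s0   s1  s1  s2 
   s1   s1  s1  s1 
   s2   s1  s1  s3 
   s3   s1  s1  s4 
 * s4   s4  s5  s4 
 * s5   s1  s5  s4 
(> = start, * = accepting)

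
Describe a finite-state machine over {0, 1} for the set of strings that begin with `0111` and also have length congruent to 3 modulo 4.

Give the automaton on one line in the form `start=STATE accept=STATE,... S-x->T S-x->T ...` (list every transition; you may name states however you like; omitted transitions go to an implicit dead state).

Build one automaton per condition and run them in lockstep. One (6 states) tracks whether the input so far still matches the prefix `0111`; the other (4 states) tracks the input length modulo 4. Each combined state is a pair, one component from each; accept when both components accept.
12 states suffice.
          0    1  
>  q0     q1   q2 
   q1     q3   q4 
   q2     q3   q3 
   q3     q5   q5 
   q4     q5   q6 
   q5     q7   q7 
   q6     q7   q8 
   q7     q2   q2 
   q8     q9   q9 
   q9    q10  q10 
   q10   q11  q11 
 * q11    q8   q8 
(> = start, * = accepting)

start=q0 accept=q11 q0-0->q1 q0-1->q2 q1-0->q3 q1-1->q4 q2-0->q3 q2-1->q3 q3-0->q5 q3-1->q5 q4-0->q5 q4-1->q6 q5-0->q7 q5-1->q7 q6-0->q7 q6-1->q8 q7-0->q2 q7-1->q2 q8-0->q9 q8-1->q9 q9-0->q10 q9-1->q10 q10-0->q11 q10-1->q11 q11-0->q8 q11-1->q8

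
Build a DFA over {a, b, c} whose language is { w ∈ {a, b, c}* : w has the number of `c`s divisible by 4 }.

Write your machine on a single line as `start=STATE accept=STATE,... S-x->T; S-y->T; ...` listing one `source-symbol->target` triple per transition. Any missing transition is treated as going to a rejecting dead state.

start=S0; accept=S0; S0-a->S0; S0-b->S0; S0-c->S1; S1-a->S1; S1-b->S1; S1-c->S2; S2-a->S2; S2-b->S2; S2-c->S3; S3-a->S3; S3-b->S3; S3-c->S0

Keep the running count of `c`s modulo 4: each `c` advances along the cycle S0 → S1 → S2 → S3 → S0 while other symbols loop. Accept at S0.
        a   b   c  
>* S0   S0  S0  S1 
   S1   S1  S1  S2 
   S2   S2  S2  S3 
   S3   S3  S3  S0 
(> = start, * = accepting)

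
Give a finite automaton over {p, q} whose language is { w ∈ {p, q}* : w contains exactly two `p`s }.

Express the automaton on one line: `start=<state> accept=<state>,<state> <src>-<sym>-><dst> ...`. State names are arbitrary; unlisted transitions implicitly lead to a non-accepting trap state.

start=S0 accept=S2 S0-p->S1 S0-q->S0 S1-p->S2 S1-q->S1 S2-p->S3 S2-q->S2 S3-p->S3 S3-q->S3

Count `p`s, saturating at 3: states S0 through S2 mean 0 through 2 `p`s seen; S3 means more than 2. Each `p` increments (capped at S3); other symbols loop. Accept from {S2}.
With 4 states:
        p   q  
>  S0   S1  S0 
   S1   S2  S1 
 * S2   S3  S2 
   S3   S3  S3 
(> = start, * = accepting)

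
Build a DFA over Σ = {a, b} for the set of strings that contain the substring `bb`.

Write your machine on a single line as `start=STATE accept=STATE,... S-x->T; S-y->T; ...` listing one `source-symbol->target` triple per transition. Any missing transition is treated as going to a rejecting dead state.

States q0..q1 record the length of the longest prefix of `bb` that matches the current input suffix. Reaching q2 means `bb` has been seen, and we stay there forever. Accept from q2.
With 3 states:
        a   b  
>  q0   q0  q1 
   q1   q0  q2 
 * q2   q2  q2 
(> = start, * = accepting)

start=q0; accept=q2; q0-a->q0; q0-b->q1; q1-a->q0; q1-b->q2; q2-a->q2; q2-b->q2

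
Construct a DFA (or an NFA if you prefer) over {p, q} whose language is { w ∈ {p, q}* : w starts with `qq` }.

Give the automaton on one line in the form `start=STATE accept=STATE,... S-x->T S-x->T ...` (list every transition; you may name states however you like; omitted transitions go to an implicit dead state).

Check the first 2 symbols one by one: A through B record how many have matched `qq` so far; any wrong symbol goes to the dead state D. After all 2 match we enter the accepting sink C.
4 states suffice.
       p  q 
>  A   D  B 
   B   D  C 
 * C   C  C 
   D   D  D 
(> = start, * = accepting)

start=A accept=C A-p->D A-q->B B-p->D B-q->C C-p->C C-q->C D-p->D D-q->D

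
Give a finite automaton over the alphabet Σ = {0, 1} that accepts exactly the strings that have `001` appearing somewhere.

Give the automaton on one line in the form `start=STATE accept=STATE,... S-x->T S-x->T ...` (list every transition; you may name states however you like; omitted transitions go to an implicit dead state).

States q0..q2 record the length of the longest prefix of `001` that matches the current input suffix. Reaching q3 means `001` has been seen, and we stay there forever. Accept from q3.
4 states suffice.
        0   1  
>  q0   q1  q0 
   q1   q2  q0 
   q2   q2  q3 
 * q3   q3  q3 
(> = start, * = accepting)

start=q0 accept=q3 q0-0->q1 q0-1->q0 q1-0->q2 q1-1->q0 q2-0->q2 q2-1->q3 q3-0->q3 q3-1->q3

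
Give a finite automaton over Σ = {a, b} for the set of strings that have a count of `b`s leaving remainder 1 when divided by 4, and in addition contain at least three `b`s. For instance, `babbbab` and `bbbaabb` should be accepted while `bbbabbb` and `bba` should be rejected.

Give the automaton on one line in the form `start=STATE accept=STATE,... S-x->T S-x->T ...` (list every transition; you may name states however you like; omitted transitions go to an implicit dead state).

start=S0 accept=S5 S0-a->S0 S0-b->S1 S1-a->S1 S1-b->S2 S2-a->S2 S2-b->S3 S3-a->S3 S3-b->S4 S4-a->S4 S4-b->S5 S5-a->S5 S5-b->S6 S6-a->S6 S6-b->S7 S7-a->S7 S7-b->S4

Handle the two conditions separately and then intersect. The first has 4 states tracking the count of `b`s modulo 4; the second has 5 states tracking the count of `b`s, saturating at 4. A product state is a pair (one from each), accepting exactly when both do.
An 8-state machine:
        a   b  
>  S0   S0  S1 
   S1   S1  S2 
   S2   S2  S3 
   S3   S3  S4 
   S4   S4  S5 
 * S5   S5  S6 
   S6   S6  S7 
   S7   S7  S4 
(> = start, * = accepting)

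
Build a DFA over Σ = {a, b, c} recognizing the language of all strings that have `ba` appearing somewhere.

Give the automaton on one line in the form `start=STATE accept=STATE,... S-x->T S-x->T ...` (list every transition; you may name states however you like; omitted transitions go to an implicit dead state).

start=q0 accept=q2 q0-a->q0 q0-b->q1 q0-c->q0 q1-a->q2 q1-b->q1 q1-c->q0 q2-a->q2 q2-b->q2 q2-c->q2

States q0..q1 record the length of the longest prefix of `ba` that matches the current input suffix. Reaching q2 means `ba` has been seen, and we stay there forever. Accept from q2.
With 3 states:
        a   b   c  
>  q0   q0  q1  q0 
   q1   q2  q1  q0 
 * q2   q2  q2  q2 
(> = start, * = accepting)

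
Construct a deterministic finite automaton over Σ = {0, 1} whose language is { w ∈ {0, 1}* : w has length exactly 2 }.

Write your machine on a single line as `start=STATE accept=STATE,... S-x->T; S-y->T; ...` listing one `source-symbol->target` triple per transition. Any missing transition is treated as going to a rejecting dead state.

Count input length up to 3: every symbol moves from A toward D, which means 'more than 2' and absorbs. Accept from {C}.
4 states suffice.
       0  1 
>  A   B  B 
   B   C  C 
 * C   D  D 
   D   D  D 
(> = start, * = accepting)

start=A; accept=C; A-0->B; A-1->B; B-0->C; B-1->C; C-0->D; C-1->D; D-0->D; D-1->D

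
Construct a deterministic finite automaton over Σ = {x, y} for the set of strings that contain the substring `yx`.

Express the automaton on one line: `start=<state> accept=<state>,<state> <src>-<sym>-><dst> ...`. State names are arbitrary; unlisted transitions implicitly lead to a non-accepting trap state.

start=S0 accept=S2 S0-x->S0 S0-y->S1 S1-x->S2 S1-y->S1 S2-x->S2 S2-y->S2

States S0..S1 record the length of the longest prefix of `yx` that matches the current input suffix. Reaching S2 means `yx` has been seen, and we stay there forever. Accept from S2.
3 states suffice.
        x   y  
>  S0   S0  S1 
   S1   S2  S1 
 * S2   S2  S2 
(> = start, * = accepting)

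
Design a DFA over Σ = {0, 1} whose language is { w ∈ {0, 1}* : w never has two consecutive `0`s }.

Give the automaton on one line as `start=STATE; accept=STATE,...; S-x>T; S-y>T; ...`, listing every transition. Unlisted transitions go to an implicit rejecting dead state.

This is the complement of 'contains `00`'. Use the same substring-matching states — q0 through q2 holding how much of `00` has just been matched — but flip the accepting set: everything except the trap q2 accepts.
        0   1  
>* q0   q1  q0 
 * q1   q2  q0 
   q2   q2  q2 
(> = start, * = accepting)

start=q0; accept=q0,q1; q0-0>q1; q0-1>q0; q1-0>q2; q1-1>q0; q2-0>q2; q2-1>q2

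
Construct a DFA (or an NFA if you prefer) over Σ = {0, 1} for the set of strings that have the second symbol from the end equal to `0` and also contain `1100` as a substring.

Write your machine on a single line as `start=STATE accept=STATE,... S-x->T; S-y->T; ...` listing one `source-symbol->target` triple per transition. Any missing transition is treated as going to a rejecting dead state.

start=s0; accept=s4,s5; s0-0->s0; s0-1->s1; s1-0->s0; s1-1->s2; s2-0->s3; s2-1->s2; s3-0->s4; s3-1->s1; s4-0->s4; s4-1->s5; s5-0->s6; s5-1->s7; s6-0->s4; s6-1->s5; s7-0->s6; s7-1->s7

Build one automaton per condition and run them in lockstep. One (7 states) tracks the last 2 symbols read; the other (5 states) tracks whether and how much of `1100` has been seen. Each combined state is a pair, one component from each; accept when both components accept. After merging equivalent states the machine shrinks.
8 states suffice.
        0   1  
>  s0   s0  s1 
   s1   s0  s2 
   s2   s3  s2 
   s3   s4  s1 
 * s4   s4  s5 
 * s5   s6  s7 
   s6   s4  s5 
   s7   s6  s7 
(> = start, * = accepting)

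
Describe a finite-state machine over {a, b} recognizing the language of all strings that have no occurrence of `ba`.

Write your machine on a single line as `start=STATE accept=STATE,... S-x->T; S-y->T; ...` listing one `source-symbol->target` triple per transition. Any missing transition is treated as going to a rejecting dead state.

start=s0; accept=s0,s1; s0-a->s0; s0-b->s1; s1-a->s2; s1-b->s1; s2-a->s2; s2-b->s2

Track partial matches of the forbidden pattern `ba`. State s2 is a dead state reached once `ba` has occurred; every other state accepts. s0 means no part of `ba` is currently matched.
A 3-state machine:
        a   b  
>* s0   s0  s1 
 * s1   s2  s1 
   s2   s2  s2 
(> = start, * = accepting)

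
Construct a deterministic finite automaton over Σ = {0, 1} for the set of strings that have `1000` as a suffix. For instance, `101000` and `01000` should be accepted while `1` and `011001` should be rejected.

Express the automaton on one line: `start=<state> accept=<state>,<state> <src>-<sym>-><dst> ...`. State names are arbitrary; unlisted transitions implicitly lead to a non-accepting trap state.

Remember how much of `1000` the current input suffix matches. State q0 means no match yet; q1 means the last symbol is `1`; q2 means the last 2 symbols are `10`; q3 means the last 3 symbols are `100`; q4 means the last 4 symbols are `1000`. Only q4 accepts. On a mismatch, fall back to the longest proper suffix that is still a prefix of `1000`.
        0   1  
>  q0   q0  q1 
   q1   q2  q1 
   q2   q3  q1 
   q3   q4  q1 
 * q4   q0  q1 
(> = start, * = accepting)

start=q0 accept=q4 q0-0->q0 q0-1->q1 q1-0->q2 q1-1->q1 q2-0->q3 q2-1->q1 q3-0->q4 q3-1->q1 q4-0->q0 q4-1->q1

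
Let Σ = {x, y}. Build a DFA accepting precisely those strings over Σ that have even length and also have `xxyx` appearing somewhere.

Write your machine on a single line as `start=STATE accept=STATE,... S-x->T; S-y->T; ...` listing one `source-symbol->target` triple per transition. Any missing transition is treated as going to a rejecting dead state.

Handle the two conditions separately and then intersect. One (2 states) tracks the input length modulo 2; the other (5 states) tracks whether and how much of `xxyx` has been seen. Each combined state is a pair, one component from each; accept when both components accept.
        x   y  
>  S0   S1  S2 
   S1   S3  S0 
   S2   S4  S0 
   S3   S5  S6 
   S4   S5  S2 
   S5   S3  S7 
   S6   S8  S0 
   S7   S9  S2 
 * S8   S9  S9 
   S9   S8  S8 
(> = start, * = accepting)

start=S0; accept=S8; S0-x->S1; S0-y->S2; S1-x->S3; S1-y->S0; S2-x->S4; S2-y->S0; S3-x->S5; S3-y->S6; S4-x->S5; S4-y->S2; S5-x->S3; S5-y->S7; S6-x->S8; S6-y->S0; S7-x->S9; S7-y->S2; S8-x->S9; S8-y->S9; S9-x->S8; S9-y->S8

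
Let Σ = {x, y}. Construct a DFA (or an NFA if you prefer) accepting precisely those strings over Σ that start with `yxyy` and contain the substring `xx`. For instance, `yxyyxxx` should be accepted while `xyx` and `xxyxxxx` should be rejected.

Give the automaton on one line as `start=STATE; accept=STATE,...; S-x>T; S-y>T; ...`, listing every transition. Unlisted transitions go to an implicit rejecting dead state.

Run two small machines in parallel and take their product. The first has 6 states tracking whether the input so far still matches the prefix `yxyy`; the second has 3 states tracking whether and how much of `xx` has been seen. A product state is a pair (one from each), accepting exactly when both do. Equivalent product states are then merged.
        x   y  
>  q0   q1  q2 
   q1   q1  q1 
   q2   q3  q1 
   q3   q1  q4 
   q4   q1  q5 
   q5   q6  q5 
   q6   q7  q5 
 * q7   q7  q7 
(> = start, * = accepting)

start=q0; accept=q7; q0-x>q1; q0-y>q2; q1-x>q1; q1-y>q1; q2-x>q3; q2-y>q1; q3-x>q1; q3-y>q4; q4-x>q1; q4-y>q5; q5-x>q6; q5-y>q5; q6-x>q7; q6-y>q5; q7-x>q7; q7-y>q7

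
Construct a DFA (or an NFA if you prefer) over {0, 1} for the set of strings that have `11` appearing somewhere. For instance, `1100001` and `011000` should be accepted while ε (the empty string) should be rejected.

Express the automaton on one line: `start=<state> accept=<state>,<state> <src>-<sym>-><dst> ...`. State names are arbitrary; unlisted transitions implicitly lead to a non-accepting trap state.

States S0..S1 record the length of the longest prefix of `11` that matches the current input suffix. Reaching S2 means `11` has been seen, and we stay there forever. Accept from S2.
A 3-state machine:
        0   1  
>  S0   S0  S1 
   S1   S0  S2 
 * S2   S2  S2 
(> = start, * = accepting)

start=S0 accept=S2 S0-0->S0 S0-1->S1 S1-0->S0 S1-1->S2 S2-0->S2 S2-1->S2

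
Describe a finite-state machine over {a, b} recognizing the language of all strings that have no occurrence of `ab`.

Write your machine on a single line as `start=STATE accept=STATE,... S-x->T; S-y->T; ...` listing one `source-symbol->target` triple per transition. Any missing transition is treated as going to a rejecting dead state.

This is the complement of 'contains `ab`'. Use the same substring-matching states — q0 through q2 holding how much of `ab` has just been matched — but flip the accepting set: everything except the trap q2 accepts.
        a   b  
>* q0   q1  q0 
 * q1   q1  q2 
   q2   q2  q2 
(> = start, * = accepting)

start=q0; accept=q0,q1; q0-a->q1; q0-b->q0; q1-a->q1; q1-b->q2; q2-a->q2; q2-b->q2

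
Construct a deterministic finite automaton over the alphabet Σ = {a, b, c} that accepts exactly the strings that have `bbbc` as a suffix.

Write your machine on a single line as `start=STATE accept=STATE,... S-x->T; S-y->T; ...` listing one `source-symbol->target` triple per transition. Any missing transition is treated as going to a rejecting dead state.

Remember how much of `bbbc` the current input suffix matches. State S0 means no match yet; S1 means the last symbol is `b`; S2 means the last 2 symbols are `bb`; S3 means the last 3 symbols are `bbb`; S4 means the last 4 symbols are `bbbc`. Only S4 accepts. On a mismatch, fall back to the longest proper suffix that is still a prefix of `bbbc`.
A 5-state machine:
        a   b   c  
>  S0   S0  S1  S0 
   S1   S0  S2  S0 
   S2   S0  S3  S0 
   S3   S0  S3  S4 
 * S4   S0  S1  S0 
(> = start, * = accepting)

start=S0; accept=S4; S0-a->S0; S0-b->S1; S0-c->S0; S1-a->S0; S1-b->S2; S1-c->S0; S2-a->S0; S2-b->S3; S2-c->S0; S3-a->S0; S3-b->S3; S3-c->S4; S4-a->S0; S4-b->S1; S4-c->S0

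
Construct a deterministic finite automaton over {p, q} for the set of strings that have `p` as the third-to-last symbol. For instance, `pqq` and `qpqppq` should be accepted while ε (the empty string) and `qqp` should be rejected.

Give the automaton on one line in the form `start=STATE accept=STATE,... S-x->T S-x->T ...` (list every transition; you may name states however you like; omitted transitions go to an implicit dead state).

start=s0 accept=s7,s8,s9,s10 s0-p->s1 s0-q->s2 s1-p->s3 s1-q->s4 s2-p->s5 s2-q->s6 s3-p->s7 s3-q->s8 s4-p->s9 s4-q->s10 s5-p->s11 s5-q->s12 s6-p->s13 s6-q->s14 s7-p->s7 s7-q->s8 s8-p->s9 s8-q->s10 s9-p->s11 s9-q->s12 s10-p->s13 s10-q->s14 s11-p->s7 s11-q->s8 s12-p->s9 s12-q->s10 s13-p->s11 s13-q->s12 s14-p->s13 s14-q->s14

A DFA must remember the last 3 symbols (since which symbol is third-to-last isn't known until the input ends). Use one state per possible window of the last ≤3 symbols; accept from those whose window starts with `p`.
A 15-state machine:
          p    q  
>  s0     s1   s2 
   s1     s3   s4 
   s2     s5   s6 
   s3     s7   s8 
   s4     s9  s10 
   s5    s11  s12 
   s6    s13  s14 
 * s7     s7   s8 
 * s8     s9  s10 
 * s9    s11  s12 
 * s10   s13  s14 
   s11    s7   s8 
   s12    s9  s10 
   s13   s11  s12 
   s14   s13  s14 
(> = start, * = accepting)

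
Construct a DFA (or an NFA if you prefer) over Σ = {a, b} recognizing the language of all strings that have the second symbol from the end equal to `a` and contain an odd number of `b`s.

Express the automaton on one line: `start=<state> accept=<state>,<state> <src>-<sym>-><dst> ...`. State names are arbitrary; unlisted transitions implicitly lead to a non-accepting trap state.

Run two small machines in parallel and take their product. One (7 states) tracks the last 2 symbols read; the other (2 states) tracks the count of `b`s modulo 2. Each combined state is a pair, one component from each; accept when both components accept.
11 states suffice.
          a    b  
>  q0     q1   q2 
   q1     q3   q4 
   q2     q5   q6 
   q3     q3   q4 
 * q4     q5   q6 
   q5     q7   q8 
   q6     q9  q10 
 * q7     q7   q8 
   q8     q9  q10 
   q9     q3   q4 
   q10    q5   q6 
(> = start, * = accepting)

start=q0 accept=q4,q7 q0-a->q1 q0-b->q2 q1-a->q3 q1-b->q4 q2-a->q5 q2-b->q6 q3-a->q3 q3-b->q4 q4-a->q5 q4-b->q6 q5-a->q7 q5-b->q8 q6-a->q9 q6-b->q10 q7-a->q7 q7-b->q8 q8-a->q9 q8-b->q10 q9-a->q3 q9-b->q4 q10-a->q5 q10-b->q6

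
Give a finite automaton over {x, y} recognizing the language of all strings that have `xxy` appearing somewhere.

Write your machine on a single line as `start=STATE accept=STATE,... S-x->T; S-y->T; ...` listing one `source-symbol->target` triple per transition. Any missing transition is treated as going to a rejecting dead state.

start=A; accept=D; A-x->B; A-y->A; B-x->C; B-y->A; C-x->C; C-y->D; D-x->D; D-y->D

States A..C record the length of the longest prefix of `xxy` that matches the current input suffix. Reaching D means `xxy` has been seen, and we stay there forever. Accept from D.
A 4-state machine:
       x  y 
>  A   B  A 
   B   C  A 
   C   C  D 
 * D   D  D 
(> = start, * = accepting)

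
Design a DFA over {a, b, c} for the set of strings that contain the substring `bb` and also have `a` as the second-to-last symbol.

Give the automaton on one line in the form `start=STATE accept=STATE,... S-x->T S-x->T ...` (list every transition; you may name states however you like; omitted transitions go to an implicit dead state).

Handle the two conditions separately and then intersect. One (3 states) tracks whether and how much of `bb` has been seen; the other (13 states) tracks the last 2 symbols read. Each combined state is a pair, one component from each; accept when both components accept. Minimizing collapses redundant product states.
6 states suffice.
        a   b   c  
>  q0   q0  q1  q0 
   q1   q0  q2  q0 
   q2   q3  q2  q2 
   q3   q4  q5  q5 
 * q4   q4  q5  q5 
 * q5   q3  q2  q2 
(> = start, * = accepting)

start=q0 accept=q4,q5 q0-a->q0 q0-b->q1 q0-c->q0 q1-a->q0 q1-b->q2 q1-c->q0 q2-a->q3 q2-b->q2 q2-c->q2 q3-a->q4 q3-b->q5 q3-c->q5 q4-a->q4 q4-b->q5 q4-c->q5 q5-a->q3 q5-b->q2 q5-c->q2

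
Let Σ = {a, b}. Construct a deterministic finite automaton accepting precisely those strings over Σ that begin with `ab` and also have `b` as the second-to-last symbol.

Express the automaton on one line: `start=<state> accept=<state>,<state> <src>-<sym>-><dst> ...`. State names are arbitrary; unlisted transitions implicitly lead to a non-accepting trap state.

start=q0 accept=q8,q9 q0-a->q1 q0-b->q2 q1-a->q3 q1-b->q4 q2-a->q5 q2-b->q6 q3-a->q3 q3-b->q7 q4-a->q8 q4-b->q9 q5-a->q3 q5-b->q7 q6-a->q5 q6-b->q6 q7-a->q5 q7-b->q6 q8-a->q10 q8-b->q4 q9-a->q8 q9-b->q9 q10-a->q10 q10-b->q4

Handle the two conditions separately and then intersect. The first has 4 states tracking whether the input so far still matches the prefix `ab`; the second has 7 states tracking the last 2 symbols read. A product state is a pair (one from each), accepting exactly when both do.
With 11 states:
          a    b  
>  q0     q1   q2 
   q1     q3   q4 
   q2     q5   q6 
   q3     q3   q7 
   q4     q8   q9 
   q5     q3   q7 
   q6     q5   q6 
   q7     q5   q6 
 * q8    q10   q4 
 * q9     q8   q9 
   q10   q10   q4 
(> = start, * = accepting)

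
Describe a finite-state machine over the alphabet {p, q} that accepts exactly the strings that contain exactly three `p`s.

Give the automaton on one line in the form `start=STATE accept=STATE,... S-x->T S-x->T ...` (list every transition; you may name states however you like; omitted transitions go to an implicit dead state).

Count `p`s, saturating at 4: states S0 through S3 mean 0 through 3 `p`s seen; S4 means more than 3. Each `p` increments (capped at S4); other symbols loop. Accept from {S3}.
5 states suffice.
        p   q  
>  S0   S1  S0 
   S1   S2  S1 
   S2   S3  S2 
 * S3   S4  S3 
   S4   S4  S4 
(> = start, * = accepting)

start=S0 accept=S3 S0-p->S1 S0-q->S0 S1-p->S2 S1-q->S1 S2-p->S3 S2-q->S2 S3-p->S4 S3-q->S3 S4-p->S4 S4-q->S4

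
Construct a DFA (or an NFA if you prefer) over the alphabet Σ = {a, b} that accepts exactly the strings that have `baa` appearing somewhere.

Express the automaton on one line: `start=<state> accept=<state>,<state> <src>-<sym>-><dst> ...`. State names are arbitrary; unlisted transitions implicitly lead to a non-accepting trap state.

start=q0 accept=q3 q0-a->q0 q0-b->q1 q1-a->q2 q1-b->q1 q2-a->q3 q2-b->q1 q3-a->q3 q3-b->q3

States q0..q2 record the length of the longest prefix of `baa` that matches the current input suffix. Reaching q3 means `baa` has been seen, and we stay there forever. Accept from q3.
4 states suffice.
        a   b  
>  q0   q0  q1 
   q1   q2  q1 
   q2   q3  q1 
 * q3   q3  q3 
(> = start, * = accepting)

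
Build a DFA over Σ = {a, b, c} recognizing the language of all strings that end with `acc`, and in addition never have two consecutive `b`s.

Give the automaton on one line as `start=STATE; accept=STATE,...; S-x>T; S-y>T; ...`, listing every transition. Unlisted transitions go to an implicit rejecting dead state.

Build one automaton per condition and run them in lockstep. The first has 4 states tracking how much of the suffix `acc` has currently been matched; the second has 3 states tracking partial matches of the forbidden pattern `bb`. A product state is a pair (one from each), accepting exactly when both do. Minimizing collapses redundant product states.
        a   b   c  
>  q0   q1  q2  q0 
   q1   q1  q2  q3 
   q2   q1  q4  q0 
   q3   q1  q2  q5 
   q4   q4  q4  q4 
 * q5   q1  q2  q0 
(> = start, * = accepting)

start=q0; accept=q5; q0-a>q1; q0-b>q2; q0-c>q0; q1-a>q1; q1-b>q2; q1-c>q3; q2-a>q1; q2-b>q4; q2-c>q0; q3-a>q1; q3-b>q2; q3-c>q5; q4-a>q4; q4-b>q4; q4-c>q4; q5-a>q1; q5-b>q2; q5-c>q0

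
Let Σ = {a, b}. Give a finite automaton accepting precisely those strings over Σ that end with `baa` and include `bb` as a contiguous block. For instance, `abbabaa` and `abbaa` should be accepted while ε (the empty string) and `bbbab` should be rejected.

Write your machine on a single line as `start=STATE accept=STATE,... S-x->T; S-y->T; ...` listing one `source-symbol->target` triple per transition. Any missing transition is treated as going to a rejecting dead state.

Build one automaton per condition and run them in lockstep. One (4 states) tracks how much of the suffix `baa` has currently been matched; the other (3 states) tracks whether and how much of `bb` has been seen. Each combined state is a pair, one component from each; accept when both components accept. Minimizing collapses redundant product states.
6 states suffice.
        a   b  
>  q0   q0  q1 
   q1   q0  q2 
   q2   q3  q2 
   q3   q4  q2 
 * q4   q5  q2 
   q5   q5  q2 
(> = start, * = accepting)

start=q0; accept=q4; q0-a->q0; q0-b->q1; q1-a->q0; q1-b->q2; q2-a->q3; q2-b->q2; q3-a->q4; q3-b->q2; q4-a->q5; q4-b->q2; q5-a->q5; q5-b->q2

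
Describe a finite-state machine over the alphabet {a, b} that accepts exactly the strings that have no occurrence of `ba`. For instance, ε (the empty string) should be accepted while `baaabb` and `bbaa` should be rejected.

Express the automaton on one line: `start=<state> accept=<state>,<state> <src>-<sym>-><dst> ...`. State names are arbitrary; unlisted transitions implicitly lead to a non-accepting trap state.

start=q0 accept=q0,q1 q0-a->q0 q0-b->q1 q1-a->q2 q1-b->q1 q2-a->q2 q2-b->q2

Track partial matches of the forbidden pattern `ba`. State q2 is a dead state reached once `ba` has occurred; every other state accepts. q0 means no part of `ba` is currently matched.
With 3 states:
        a   b  
>* q0   q0  q1 
 * q1   q2  q1 
   q2   q2  q2 
(> = start, * = accepting)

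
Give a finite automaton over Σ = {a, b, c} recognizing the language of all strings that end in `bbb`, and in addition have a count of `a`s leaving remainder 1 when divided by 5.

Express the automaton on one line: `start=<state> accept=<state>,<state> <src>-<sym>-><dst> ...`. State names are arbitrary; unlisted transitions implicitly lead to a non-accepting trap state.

Build one automaton per condition and run them in lockstep. One (4 states) tracks how much of the suffix `bbb` has currently been matched; the other (5 states) tracks the count of `a`s modulo 5. Each combined state is a pair, one component from each; accept when both components accept. After merging equivalent states the machine shrinks.
        a   b   c  
>  q0   q1  q0  q0 
   q1   q2  q3  q1 
   q2   q4  q2  q2 
   q3   q2  q5  q1 
   q4   q6  q4  q4 
   q5   q2  q7  q1 
   q6   q0  q6  q6 
 * q7   q2  q7  q1 
(> = start, * = accepting)

start=q0 accept=q7 q0-a->q1 q0-b->q0 q0-c->q0 q1-a->q2 q1-b->q3 q1-c->q1 q2-a->q4 q2-b->q2 q2-c->q2 q3-a->q2 q3-b->q5 q3-c->q1 q4-a->q6 q4-b->q4 q4-c->q4 q5-a->q2 q5-b->q7 q5-c->q1 q6-a->q0 q6-b->q6 q6-c->q6 q7-a->q2 q7-b->q7 q7-c->q1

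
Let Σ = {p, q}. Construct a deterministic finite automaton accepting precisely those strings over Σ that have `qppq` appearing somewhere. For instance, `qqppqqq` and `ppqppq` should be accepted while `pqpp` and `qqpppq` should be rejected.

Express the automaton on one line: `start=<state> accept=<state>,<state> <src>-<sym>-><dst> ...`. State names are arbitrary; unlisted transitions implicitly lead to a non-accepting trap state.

start=S0 accept=S4 S0-p->S0 S0-q->S1 S1-p->S2 S1-q->S1 S2-p->S3 S2-q->S1 S3-p->S0 S3-q->S4 S4-p->S4 S4-q->S4

Track how much of `qppq` has been matched so far: state S0 is no progress, S4 is the absorbing accept state reached once `qppq` has occurred. Intermediate states record partial matches; on a mismatch, fall back to the longest reusable overlap.
        p   q  
>  S0   S0  S1 
   S1   S2  S1 
   S2   S3  S1 
   S3   S0  S4 
 * S4   S4  S4 
(> = start, * = accepting)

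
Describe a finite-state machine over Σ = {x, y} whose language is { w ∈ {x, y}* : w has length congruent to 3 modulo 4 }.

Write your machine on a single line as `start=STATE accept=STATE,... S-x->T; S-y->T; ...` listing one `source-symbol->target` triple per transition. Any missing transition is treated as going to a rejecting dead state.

start=q0; accept=q3; q0-x->q1; q0-y->q1; q1-x->q2; q1-y->q2; q2-x->q3; q2-y->q3; q3-x->q0; q3-y->q0

Only the length mod 4 matters, so use a 4-cycle: from any state, every input symbol moves to the next state, wrapping q3 back to q0. Mark q3 accepting.
With 4 states:
        x   y  
>  q0   q1  q1 
   q1   q2  q2 
   q2   q3  q3 
 * q3   q0  q0 
(> = start, * = accepting)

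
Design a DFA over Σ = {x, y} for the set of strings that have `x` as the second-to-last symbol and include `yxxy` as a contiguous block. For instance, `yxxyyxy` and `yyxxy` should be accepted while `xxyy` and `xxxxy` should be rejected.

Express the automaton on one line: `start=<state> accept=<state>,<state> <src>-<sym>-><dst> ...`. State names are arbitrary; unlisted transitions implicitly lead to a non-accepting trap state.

Handle the two conditions separately and then intersect. The first has 7 states tracking the last 2 symbols read; the second has 5 states tracking whether and how much of `yxxy` has been seen. A product state is a pair (one from each), accepting exactly when both do.
A 12-state machine:
          x    y  
>  s0     s1   s2 
   s1     s3   s4 
   s2     s5   s6 
   s3     s3   s4 
   s4     s5   s6 
   s5     s7   s4 
   s6     s5   s6 
   s7     s3   s8 
 * s8     s9  s10 
   s9    s11   s8 
   s10    s9  s10 
 * s11   s11   s8 
(> = start, * = accepting)

start=s0 accept=s8,s11 s0-x->s1 s0-y->s2 s1-x->s3 s1-y->s4 s2-x->s5 s2-y->s6 s3-x->s3 s3-y->s4 s4-x->s5 s4-y->s6 s5-x->s7 s5-y->s4 s6-x->s5 s6-y->s6 s7-x->s3 s7-y->s8 s8-x->s9 s8-y->s10 s9-x->s11 s9-y->s8 s10-x->s9 s10-y->s10 s11-x->s11 s11-y->s8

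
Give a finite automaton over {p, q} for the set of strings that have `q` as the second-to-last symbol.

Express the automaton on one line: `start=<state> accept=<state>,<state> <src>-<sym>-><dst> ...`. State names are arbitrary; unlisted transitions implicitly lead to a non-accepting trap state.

A DFA must remember the last 2 symbols (since which symbol is second-to-last isn't known until the input ends). Use one state per possible window of the last ≤2 symbols; accept from those whose window starts with `q`.
7 states suffice.
        p   q  
>  S0   S1  S2 
   S1   S3  S4 
   S2   S5  S6 
   S3   S3  S4 
   S4   S5  S6 
 * S5   S3  S4 
 * S6   S5  S6 
(> = start, * = accepting)

start=S0 accept=S5,S6 S0-p->S1 S0-q->S2 S1-p->S3 S1-q->S4 S2-p->S5 S2-q->S6 S3-p->S3 S3-q->S4 S4-p->S5 S4-q->S6 S5-p->S3 S5-q->S4 S6-p->S5 S6-q->S6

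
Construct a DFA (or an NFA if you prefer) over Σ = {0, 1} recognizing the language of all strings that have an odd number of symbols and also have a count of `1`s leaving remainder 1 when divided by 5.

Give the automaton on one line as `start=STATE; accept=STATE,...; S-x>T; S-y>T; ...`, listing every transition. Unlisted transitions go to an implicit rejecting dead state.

start=s0; accept=s2; s0-0>s1; s0-1>s2; s1-0>s0; s1-1>s3; s2-0>s3; s2-1>s4; s3-0>s2; s3-1>s5; s4-0>s5; s4-1>s6; s5-0>s4; s5-1>s7; s6-0>s7; s6-1>s8; s7-0>s6; s7-1>s9; s8-0>s9; s8-1>s1; s9-0>s8; s9-1>s0

Run two small machines in parallel and take their product. One (2 states) tracks the input length modulo 2; the other (5 states) tracks the count of `1`s modulo 5. Each combined state is a pair, one component from each; accept when both components accept.
With 10 states:
        0   1  
>  s0   s1  s2 
   s1   s0  s3 
 * s2   s3  s4 
   s3   s2  s5 
   s4   s5  s6 
   s5   s4  s7 
   s6   s7  s8 
   s7   s6  s9 
   s8   s9  s1 
   s9   s8  s0 
(> = start, * = accepting)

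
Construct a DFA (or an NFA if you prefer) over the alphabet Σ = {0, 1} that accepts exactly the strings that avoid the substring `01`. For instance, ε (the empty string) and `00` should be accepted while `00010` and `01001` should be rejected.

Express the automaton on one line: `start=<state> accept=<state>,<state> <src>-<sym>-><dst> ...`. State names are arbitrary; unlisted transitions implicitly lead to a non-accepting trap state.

start=q0 accept=q0,q1 q0-0->q1 q0-1->q0 q1-0->q1 q1-1->q2 q2-0->q2 q2-1->q2

Track partial matches of the forbidden pattern `01`. State q2 is a dead state reached once `01` has occurred; every other state accepts. q0 means no part of `01` is currently matched.
        0   1  
>* q0   q1  q0 
 * q1   q1  q2 
   q2   q2  q2 
(> = start, * = accepting)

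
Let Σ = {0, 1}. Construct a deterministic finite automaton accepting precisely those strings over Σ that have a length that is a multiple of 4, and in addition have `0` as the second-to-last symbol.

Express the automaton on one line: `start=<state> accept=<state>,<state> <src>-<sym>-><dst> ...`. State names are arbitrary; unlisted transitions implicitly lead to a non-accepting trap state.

Handle the two conditions separately and then intersect. One (4 states) tracks the input length modulo 4; the other (7 states) tracks the last 2 symbols read. Each combined state is a pair, one component from each; accept when both components accept. Equivalent product states are then merged.
        0   1  
>  q0   q1  q1 
   q1   q2  q2 
   q2   q3  q4 
   q3   q5  q5 
   q4   q0  q0 
 * q5   q1  q1 
(> = start, * = accepting)

start=q0 accept=q5 q0-0->q1 q0-1->q1 q1-0->q2 q1-1->q2 q2-0->q3 q2-1->q4 q3-0->q5 q3-1->q5 q4-0->q0 q4-1->q0 q5-0->q1 q5-1->q1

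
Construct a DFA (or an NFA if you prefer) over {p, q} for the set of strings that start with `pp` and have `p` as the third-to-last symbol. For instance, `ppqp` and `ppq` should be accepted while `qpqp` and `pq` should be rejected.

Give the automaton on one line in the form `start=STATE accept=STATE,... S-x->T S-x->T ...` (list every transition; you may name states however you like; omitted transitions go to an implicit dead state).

start=s0 accept=s7,s8,s15,s16 s0-p->s1 s0-q->s2 s1-p->s3 s1-q->s4 s2-p->s5 s2-q->s6 s3-p->s7 s3-q->s8 s4-p->s9 s4-q->s10 s5-p->s11 s5-q->s12 s6-p->s13 s6-q->s14 s7-p->s7 s7-q->s8 s8-p->s15 s8-q->s16 s9-p->s11 s9-q->s12 s10-p->s13 s10-q->s14 s11-p->s17 s11-q->s18 s12-p->s9 s12-q->s10 s13-p->s11 s13-q->s12 s14-p->s13 s14-q->s14 s15-p->s19 s15-q->s20 s16-p->s21 s16-q->s22 s17-p->s17 s17-q->s18 s18-p->s9 s18-q->s10 s19-p->s7 s19-q->s8 s20-p->s15 s20-q->s16 s21-p->s19 s21-q->s20 s22-p->s21 s22-q->s22

Build one automaton per condition and run them in lockstep. One (4 states) tracks whether the input so far still matches the prefix `pp`; the other (15 states) tracks the last 3 symbols read. Each combined state is a pair, one component from each; accept when both components accept.
With 23 states:
          p    q  
>  s0     s1   s2 
   s1     s3   s4 
   s2     s5   s6 
   s3     s7   s8 
   s4     s9  s10 
   s5    s11  s12 
   s6    s13  s14 
 * s7     s7   s8 
 * s8    s15  s16 
   s9    s11  s12 
   s10   s13  s14 
   s11   s17  s18 
   s12    s9  s10 
   s13   s11  s12 
   s14   s13  s14 
 * s15   s19  s20 
 * s16   s21  s22 
   s17   s17  s18 
   s18    s9  s10 
   s19    s7   s8 
   s20   s15  s16 
   s21   s19  s20 
   s22   s21  s22 
(> = start, * = accepting)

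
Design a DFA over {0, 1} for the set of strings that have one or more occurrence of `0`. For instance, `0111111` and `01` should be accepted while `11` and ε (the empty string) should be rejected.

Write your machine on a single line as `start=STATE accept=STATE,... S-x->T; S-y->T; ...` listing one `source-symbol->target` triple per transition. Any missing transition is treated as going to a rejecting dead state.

Only the number of `0`s matters, and only up to 2. Make a chain q0 → q1 → q2 advanced by each `0` (with q2 absorbing); every other symbol self-loops. The accepting set is {q1, q2}.
3 states suffice.
        0   1  
>  q0   q1  q0 
 * q1   q2  q1 
 * q2   q2  q2 
(> = start, * = accepting)

start=q0; accept=q1,q2; q0-0->q1; q0-1->q0; q1-0->q2; q1-1->q1; q2-0->q2; q2-1->q2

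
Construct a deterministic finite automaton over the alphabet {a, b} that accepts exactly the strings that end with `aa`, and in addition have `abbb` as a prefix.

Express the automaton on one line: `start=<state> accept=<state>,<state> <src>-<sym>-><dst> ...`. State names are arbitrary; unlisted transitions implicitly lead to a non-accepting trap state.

start=s0 accept=s7 s0-a->s1 s0-b->s2 s1-a->s2 s1-b->s3 s2-a->s2 s2-b->s2 s3-a->s2 s3-b->s4 s4-a->s2 s4-b->s5 s5-a->s6 s5-b->s5 s6-a->s7 s6-b->s5 s7-a->s7 s7-b->s5

Handle the two conditions separately and then intersect. One (3 states) tracks how much of the suffix `aa` has currently been matched; the other (6 states) tracks whether the input so far still matches the prefix `abbb`. Each combined state is a pair, one component from each; accept when both components accept. Equivalent product states are then merged.
8 states suffice.
        a   b  
>  s0   s1  s2 
   s1   s2  s3 
   s2   s2  s2 
   s3   s2  s4 
   s4   s2  s5 
   s5   s6  s5 
   s6   s7  s5 
 * s7   s7  s5 
(> = start, * = accepting)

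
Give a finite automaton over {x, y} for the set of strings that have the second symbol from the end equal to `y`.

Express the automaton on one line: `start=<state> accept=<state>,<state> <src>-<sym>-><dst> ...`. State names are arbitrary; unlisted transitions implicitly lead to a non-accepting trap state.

start=q0 accept=q5,q6 q0-x->q1 q0-y->q2 q1-x->q3 q1-y->q4 q2-x->q5 q2-y->q6 q3-x->q3 q3-y->q4 q4-x->q5 q4-y->q6 q5-x->q3 q5-y->q4 q6-x->q5 q6-y->q6

Because acceptance depends on a position counted from the end, the machine has to buffer the most recent 2 symbols. Make each state the string of the last up-to-2 symbols read; on input `x` shift the window left and append `x`. Accept when the buffered window has length 2 and begins with `y`.
7 states suffice.
        x   y  
>  q0   q1  q2 
   q1   q3  q4 
   q2   q5  q6 
   q3   q3  q4 
   q4   q5  q6 
 * q5   q3  q4 
 * q6   q5  q6 
(> = start, * = accepting)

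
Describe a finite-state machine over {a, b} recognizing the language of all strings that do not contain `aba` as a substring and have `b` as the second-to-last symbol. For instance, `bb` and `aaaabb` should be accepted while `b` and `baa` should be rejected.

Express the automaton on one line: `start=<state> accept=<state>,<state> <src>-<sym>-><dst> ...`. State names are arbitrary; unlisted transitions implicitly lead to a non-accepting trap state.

Build one automaton per condition and run them in lockstep. One (4 states) tracks partial matches of the forbidden pattern `aba`; the other (7 states) tracks the last 2 symbols read. Each combined state is a pair, one component from each; accept when both components accept. Minimizing collapses redundant product states.
With 7 states:
        a   b  
>  s0   s1  s2 
   s1   s1  s3 
   s2   s4  s5 
   s3   s6  s5 
 * s4   s1  s3 
 * s5   s4  s5 
   s6   s6  s6 
(> = start, * = accepting)

start=s0 accept=s4,s5 s0-a->s1 s0-b->s2 s1-a->s1 s1-b->s3 s2-a->s4 s2-b->s5 s3-a->s6 s3-b->s5 s4-a->s1 s4-b->s3 s5-a->s4 s5-b->s5 s6-a->s6 s6-b->s6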